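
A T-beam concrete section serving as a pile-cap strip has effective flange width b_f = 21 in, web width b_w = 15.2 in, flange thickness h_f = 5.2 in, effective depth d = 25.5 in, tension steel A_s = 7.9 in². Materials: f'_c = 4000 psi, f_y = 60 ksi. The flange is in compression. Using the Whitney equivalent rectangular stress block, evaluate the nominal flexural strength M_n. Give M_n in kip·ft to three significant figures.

M_n ≈ 874 kip·ft

Tension: T = A_s f_y = 7.9 × 60 = 474 kips.
Try a within the flange: a = T/(0.85 f'_c b_f) = 474/(0.85 × 4 × 21) = 6.639 in.
a = 6.639 > h_f = 5.2 in: the block extends into the web. Split into flange-overhang and web parts.
C_f = 0.85 f'_c (b_f − b_w) h_f = 0.85 × 4 × (21 − 15.2) × 5.2 = 102.5 kips.
Remaining web compression depth: a_w = (T − C_f)/(0.85 f'_c b_w) = (474 − 102.5)/(0.85 × 4 × 15.2) = 7.188 in.
M_n = C_f(d − h_f/2) + (T − C_f)(d − a_w/2) = 102.5 × (25.5 − 2.6) + 371.5 × (25.5 − 3.594) = 2347.3 + 8138.1 = 10485.4 kip·in.
M_n = 10485.4/12 = 873.78 kip·ft.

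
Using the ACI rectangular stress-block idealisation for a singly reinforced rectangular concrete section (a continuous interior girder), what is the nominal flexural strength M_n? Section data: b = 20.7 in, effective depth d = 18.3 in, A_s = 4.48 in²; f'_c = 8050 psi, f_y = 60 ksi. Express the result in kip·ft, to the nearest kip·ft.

T = A_s f_y = 4.48 × 60 = 268.8 kips.
a = T/(0.85 f'_c b) = 268.8/(0.85 × 8.05 × 20.7) = 1.898 in.
M_n = T(d − a/2) = 268.8 × (18.3 − 0.949) = 4663.9 kip·in = 4663.9/12 = 388.66 kip·ft.

M_n ≈ 389 kip·ft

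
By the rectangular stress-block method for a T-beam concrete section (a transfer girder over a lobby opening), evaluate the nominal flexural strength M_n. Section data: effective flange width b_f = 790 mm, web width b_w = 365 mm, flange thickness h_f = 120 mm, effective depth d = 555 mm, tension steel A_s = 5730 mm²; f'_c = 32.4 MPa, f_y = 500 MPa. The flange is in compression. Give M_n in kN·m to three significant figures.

M_n ≈ 1400 kN·m

Tension: T = A_s f_y = 5730 × 500 = 2865000 N.
Try a within the flange: a = T/(0.85 f'_c b_f) = 2865000/(0.85 × 32.4 × 790) = 131.68 mm.
a = 131.68 > h_f = 120 mm: the block extends into the web. Split into flange-overhang and web parts.
C_f = 0.85 f'_c (b_f − b_w) h_f = 0.85 × 32.4 × (790 − 365) × 120 = 1404540 N.
Remaining web compression depth: a_w = (T − C_f)/(0.85 f'_c b_w) = (2865000 − 1404540)/(0.85 × 32.4 × 365) = 145.29 mm.
M_n = C_f(d − h_f/2) + (T − C_f)(d − a_w/2) = 1404540 × (555 − 60) + 1460460 × (555 − 72.645) = 695.25 + 704.46 = 1399.71 × 10⁶ N·mm.
M_n = 1399.71 kN·m.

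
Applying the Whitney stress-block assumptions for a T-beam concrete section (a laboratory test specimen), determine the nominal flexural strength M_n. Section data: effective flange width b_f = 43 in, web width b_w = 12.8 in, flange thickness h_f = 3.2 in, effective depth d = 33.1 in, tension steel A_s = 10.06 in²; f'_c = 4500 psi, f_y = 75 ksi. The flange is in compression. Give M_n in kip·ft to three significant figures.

Tension: T = A_s f_y = 10.06 × 75 = 754.5 kips.
Try a within the flange: a = T/(0.85 f'_c b_f) = 754.5/(0.85 × 4.5 × 43) = 4.587 in.
a = 4.587 > h_f = 3.2 in: the block extends into the web. Split into flange-overhang and web parts.
C_f = 0.85 f'_c (b_f − b_w) h_f = 0.85 × 4.5 × (43 − 12.8) × 3.2 = 369.6 kips.
Remaining web compression depth: a_w = (T − C_f)/(0.85 f'_c b_w) = (754.5 − 369.6)/(0.85 × 4.5 × 12.8) = 7.862 in.
M_n = C_f(d − h_f/2) + (T − C_f)(d − a_w/2) = 369.6 × (33.1 − 1.6) + 384.9 × (33.1 − 3.931) = 11642.4 + 11227.1 = 22869.5 kip·in.
M_n = 22869.5/12 = 1905.79 kip·ft.

M_n ≈ 1910 kip·ft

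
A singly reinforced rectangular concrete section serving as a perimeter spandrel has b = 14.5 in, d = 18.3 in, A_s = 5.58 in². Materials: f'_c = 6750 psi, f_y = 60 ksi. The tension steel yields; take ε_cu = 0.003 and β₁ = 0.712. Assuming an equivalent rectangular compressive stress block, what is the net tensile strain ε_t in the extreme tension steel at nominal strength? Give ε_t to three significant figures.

ε_t ≈ 0.00671

a = A_s f_y/(0.85 f'_c b) = 4.024 in.
β₁ = 0.712, so c = a/β₁ = 4.024/0.712 = 5.652 in.
From the linear strain diagram with ε_cu = 0.003: ε_t = 0.003 (d − c)/c = 0.003 × (18.3 − 5.652)/5.652 = 0.00671.
Since ε_t ≥ 0.005, the section is tension-controlled.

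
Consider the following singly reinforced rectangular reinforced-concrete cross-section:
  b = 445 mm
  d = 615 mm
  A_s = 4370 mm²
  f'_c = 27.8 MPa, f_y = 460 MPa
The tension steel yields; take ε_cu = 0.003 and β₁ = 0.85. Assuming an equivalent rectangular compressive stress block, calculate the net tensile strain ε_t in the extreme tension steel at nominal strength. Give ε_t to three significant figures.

a = A_s f_y/(0.85 f'_c b) = 191.17 mm.
β₁ = 0.85, so c = a/β₁ = 191.17/0.85 = 224.91 mm.
From the linear strain diagram with ε_cu = 0.003: ε_t = 0.003 (d − c)/c = 0.003 × (615 − 224.91)/224.91 = 0.00520.
Since ε_t ≥ 0.005, the section is tension-controlled.

ε_t ≈ 0.00520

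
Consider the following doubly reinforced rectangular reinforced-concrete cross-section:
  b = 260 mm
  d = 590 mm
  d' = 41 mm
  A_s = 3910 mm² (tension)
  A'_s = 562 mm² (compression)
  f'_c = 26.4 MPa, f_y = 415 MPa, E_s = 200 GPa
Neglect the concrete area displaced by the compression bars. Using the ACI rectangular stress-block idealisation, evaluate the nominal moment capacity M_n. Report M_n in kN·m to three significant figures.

M_n ≈ 782 kN·m

Assume both tension and compression steel yield.
Net tension couple steel: A_s − A'_s = 3348 mm².
a = (A_s − A'_s) f_y / (0.85 f'_c b) = 1389420/(0.85 × 26.4 × 260) = 238.14 mm.
c = a/β₁ = 238.14/0.85 = 280.16 mm; ε'_s = 0.003(c − d')/c = 0.0026 ≥ f_y/E_s = 0.0021, so compression steel does yield.
M_n = (A_s − A'_s) f_y (d − a/2) + A'_s f_y (d − d') = [1389420 × (590 − 119.07) + 233230 × (590 − 41)] × 10⁻⁶ = 654.32 + 128.04 = 782.36 kN·m.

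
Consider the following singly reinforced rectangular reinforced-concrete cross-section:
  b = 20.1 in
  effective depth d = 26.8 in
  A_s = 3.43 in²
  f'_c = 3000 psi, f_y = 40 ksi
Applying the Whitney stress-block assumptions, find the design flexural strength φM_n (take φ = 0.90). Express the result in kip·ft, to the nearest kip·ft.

φM_n ≈ 262 kip·ft

T = A_s f_y = 3.43 × 40 = 137.2 kips.
a = T/(0.85 f'_c b) = 137.2/(0.85 × 3 × 20.1) = 2.677 in.
M_n = T(d − a/2) = 137.2 × (26.8 − 1.3385) = 3493.3 kip·in = 3493.3/12 = 291.11 kip·ft.
φM_n = 0.90 × 291.11 = 262.00 kip·ft.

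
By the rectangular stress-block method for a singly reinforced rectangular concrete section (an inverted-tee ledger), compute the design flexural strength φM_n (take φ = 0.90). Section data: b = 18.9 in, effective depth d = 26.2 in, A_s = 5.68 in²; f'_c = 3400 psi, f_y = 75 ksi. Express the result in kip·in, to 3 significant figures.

φM_n ≈ 8550 kip·in

T = A_s f_y = 5.68 × 75 = 426 kips.
a = T/(0.85 f'_c b) = 426/(0.85 × 3.4 × 18.9) = 7.799 in.
M_n = T(d − a/2) = 426 × (26.2 − 3.8995) = 9500.0 kip·in.
φM_n = 0.90 × 9500.0 = 8550.0 kip·in.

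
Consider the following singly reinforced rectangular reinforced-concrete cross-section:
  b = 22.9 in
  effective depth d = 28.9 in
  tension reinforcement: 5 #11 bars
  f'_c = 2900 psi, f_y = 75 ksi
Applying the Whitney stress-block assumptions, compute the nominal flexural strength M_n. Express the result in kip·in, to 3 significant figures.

A_s = 5 × 1.56 = 7.8 in².
T = A_s f_y = 7.8 × 75 = 585 kips.
a = T/(0.85 f'_c b) = 585/(0.85 × 2.9 × 22.9) = 10.363 in.
M_n = T(d − a/2) = 585 × (28.9 − 5.1815) = 13875.3 kip·in.

M_n ≈ 13900 kip·in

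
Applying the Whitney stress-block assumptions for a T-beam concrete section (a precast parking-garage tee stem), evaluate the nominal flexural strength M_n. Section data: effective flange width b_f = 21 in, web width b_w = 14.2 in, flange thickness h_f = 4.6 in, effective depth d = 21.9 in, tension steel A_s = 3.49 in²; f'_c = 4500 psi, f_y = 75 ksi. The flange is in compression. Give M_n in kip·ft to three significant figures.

Tension: T = A_s f_y = 3.49 × 75 = 261.75 kips.
Try a within the flange: a = T/(0.85 f'_c b_f) = 261.75/(0.85 × 4.5 × 21) = 3.259 in.
Since a = 3.259 ≤ h_f = 4.6 in, the stress block lies entirely in the flange; analyse as a rectangular beam of width b_f.
M_n = T(d − a/2) = 261.75 × (21.9 − 1.6295) = 5305.8 kip·in.
M_n = 5305.8/12 = 442.15 kip·ft.

M_n ≈ 442 kip·ft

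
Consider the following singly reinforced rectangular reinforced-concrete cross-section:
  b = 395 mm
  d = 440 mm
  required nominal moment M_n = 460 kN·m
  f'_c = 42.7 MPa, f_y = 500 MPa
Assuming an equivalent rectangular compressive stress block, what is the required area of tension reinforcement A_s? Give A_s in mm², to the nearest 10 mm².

A_s ≈ 2300 mm²

With M_n = 0.85 f'_c a b (d − a/2), solve the quadratic for a:
a = d − √(d² − 2M_n/(0.85 f'_c b)) = 440 − √(440² − 2 × 460×10⁶/(0.85 × 42.7 × 395)) = 80.24 mm.
A_s = 0.85 f'_c a b / f_y = 0.85 × 42.7 × 80.24 × 395 / 500 = 2300.7 mm².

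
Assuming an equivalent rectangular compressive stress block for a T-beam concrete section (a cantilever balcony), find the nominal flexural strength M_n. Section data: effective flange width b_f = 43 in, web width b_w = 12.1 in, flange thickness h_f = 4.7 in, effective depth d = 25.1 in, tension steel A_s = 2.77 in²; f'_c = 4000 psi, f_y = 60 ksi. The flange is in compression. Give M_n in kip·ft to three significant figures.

Tension: T = A_s f_y = 2.77 × 60 = 166.2 kips.
Try a within the flange: a = T/(0.85 f'_c b_f) = 166.2/(0.85 × 4 × 43) = 1.137 in.
Since a = 1.137 ≤ h_f = 4.7 in, the stress block lies entirely in the flange; analyse as a rectangular beam of width b_f.
M_n = T(d − a/2) = 166.2 × (25.1 − 0.5685) = 4077.1 kip·in.
M_n = 4077.1/12 = 339.76 kip·ft.

M_n ≈ 340 kip·ft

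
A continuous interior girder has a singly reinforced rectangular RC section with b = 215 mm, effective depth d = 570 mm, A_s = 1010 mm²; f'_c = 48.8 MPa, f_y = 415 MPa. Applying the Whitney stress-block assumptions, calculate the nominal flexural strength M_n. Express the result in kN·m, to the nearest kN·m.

M_n ≈ 229 kN·m

T = A_s f_y = 1010 × 415 = 419150 N = 419.15 kN.
From C = T: a = T/(0.85 f'_c b) = 419150/(0.85 × 48.8 × 215) = 47.00 mm.
M_n = T(d − a/2) = 419.15 kN × (570 − 23.5) mm = 229.07 kN·m.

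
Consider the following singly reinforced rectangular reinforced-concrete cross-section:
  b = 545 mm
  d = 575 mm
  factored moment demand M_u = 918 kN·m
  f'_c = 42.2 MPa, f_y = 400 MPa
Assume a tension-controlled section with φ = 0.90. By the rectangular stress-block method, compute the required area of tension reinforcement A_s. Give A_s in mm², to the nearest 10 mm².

A_s ≈ 4850 mm²

M_n = M_u/φ = 918/0.90 = 1020 kN·m.
With M_n = 0.85 f'_c a b (d − a/2), solve the quadratic for a:
a = d − √(d² − 2M_n/(0.85 f'_c b)) = 575 − √(575² − 2 × 1020×10⁶/(0.85 × 42.2 × 545)) = 99.32 mm.
A_s = 0.85 f'_c a b / f_y = 0.85 × 42.2 × 99.32 × 545 / 400 = 4854.1 mm².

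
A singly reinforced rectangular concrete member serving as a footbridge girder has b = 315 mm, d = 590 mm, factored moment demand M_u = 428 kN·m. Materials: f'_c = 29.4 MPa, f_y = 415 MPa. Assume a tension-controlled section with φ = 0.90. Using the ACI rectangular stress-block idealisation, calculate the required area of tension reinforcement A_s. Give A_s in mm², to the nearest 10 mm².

A_s ≈ 2150 mm²

M_n = M_u/φ = 428/0.90 = 475.556 kN·m.
With M_n = 0.85 f'_c a b (d − a/2), solve the quadratic for a:
a = d − √(d² − 2M_n/(0.85 f'_c b)) = 590 − √(590² − 2 × 475.556×10⁶/(0.85 × 29.4 × 315)) = 113.27 mm.
A_s = 0.85 f'_c a b / f_y = 0.85 × 29.4 × 113.27 × 315 / 415 = 2148.5 mm².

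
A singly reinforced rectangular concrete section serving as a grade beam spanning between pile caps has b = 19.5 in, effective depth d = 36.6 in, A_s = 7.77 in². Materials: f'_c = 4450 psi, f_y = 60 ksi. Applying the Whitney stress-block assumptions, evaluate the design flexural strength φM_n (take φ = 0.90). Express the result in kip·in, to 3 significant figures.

φM_n ≈ 14000 kip·in

T = A_s f_y = 7.77 × 60 = 466.2 kips.
a = T/(0.85 f'_c b) = 466.2/(0.85 × 4.45 × 19.5) = 6.321 in.
M_n = T(d − a/2) = 466.2 × (36.6 − 3.1605) = 15589.5 kip·in.
φM_n = 0.90 × 15589.5 = 14030.6 kip·in.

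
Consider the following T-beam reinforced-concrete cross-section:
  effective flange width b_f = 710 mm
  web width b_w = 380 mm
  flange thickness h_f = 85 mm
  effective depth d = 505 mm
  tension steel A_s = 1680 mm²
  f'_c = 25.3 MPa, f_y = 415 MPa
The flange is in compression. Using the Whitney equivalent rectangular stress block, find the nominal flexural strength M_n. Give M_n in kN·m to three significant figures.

Tension: T = A_s f_y = 1680 × 415 = 697200 N.
Try a within the flange: a = T/(0.85 f'_c b_f) = 697200/(0.85 × 25.3 × 710) = 45.66 mm.
Since a = 45.66 ≤ h_f = 85 mm, the stress block lies entirely in the flange; analyse as a rectangular beam of width b_f.
M_n = T(d − a/2) = 697200 × (505 − 22.83) = 336.17 × 10⁶ N·mm.
M_n = 336.17 kN·m.

M_n ≈ 336 kN·m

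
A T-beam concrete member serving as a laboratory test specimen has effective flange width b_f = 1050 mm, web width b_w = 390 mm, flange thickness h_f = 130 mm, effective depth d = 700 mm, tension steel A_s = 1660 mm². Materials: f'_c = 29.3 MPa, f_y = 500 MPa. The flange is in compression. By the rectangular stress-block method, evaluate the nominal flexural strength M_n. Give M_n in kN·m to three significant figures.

Tension: T = A_s f_y = 1660 × 500 = 830000 N.
Try a within the flange: a = T/(0.85 f'_c b_f) = 830000/(0.85 × 29.3 × 1050) = 31.74 mm.
Since a = 31.74 ≤ h_f = 130 mm, the stress block lies entirely in the flange; analyse as a rectangular beam of width b_f.
M_n = T(d − a/2) = 830000 × (700 − 15.87) = 567.83 × 10⁶ N·mm.
M_n = 567.83 kN·m.

M_n ≈ 568 kN·m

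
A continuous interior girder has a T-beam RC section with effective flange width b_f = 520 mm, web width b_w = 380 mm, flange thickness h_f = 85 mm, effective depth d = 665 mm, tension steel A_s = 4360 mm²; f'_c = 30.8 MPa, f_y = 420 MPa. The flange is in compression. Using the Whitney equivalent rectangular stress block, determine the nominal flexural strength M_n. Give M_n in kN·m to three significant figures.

M_n ≈ 1090 kN·m

Tension: T = A_s f_y = 4360 × 420 = 1831200 N.
Try a within the flange: a = T/(0.85 f'_c b_f) = 1831200/(0.85 × 30.8 × 520) = 134.51 mm.
a = 134.51 > h_f = 85 mm: the block extends into the web. Split into flange-overhang and web parts.
C_f = 0.85 f'_c (b_f − b_w) h_f = 0.85 × 30.8 × (520 − 380) × 85 = 311542 N.
Remaining web compression depth: a_w = (T − C_f)/(0.85 f'_c b_w) = (1831200 − 311542)/(0.85 × 30.8 × 380) = 152.75 mm.
M_n = C_f(d − h_f/2) + (T − C_f)(d − a_w/2) = 311542 × (665 − 42.5) + 1519658 × (665 − 76.375) = 193.93 + 894.51 = 1088.44 × 10⁶ N·mm.
M_n = 1088.44 kN·m.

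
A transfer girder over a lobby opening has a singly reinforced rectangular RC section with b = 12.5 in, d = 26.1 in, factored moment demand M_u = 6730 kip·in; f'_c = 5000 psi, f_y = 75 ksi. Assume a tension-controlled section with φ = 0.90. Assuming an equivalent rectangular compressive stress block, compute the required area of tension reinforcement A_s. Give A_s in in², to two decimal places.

A_s ≈ 4.33 in²

M_n = M_u/φ = 6730/0.90 = 7477.78 kip·in.
From M_n = 0.85 f'_c a b (d − a/2):
a = d − √(d² − 2M_n/(0.85 f'_c b)) = 26.1 − √(26.1² − 2 × 7477.78/(0.85 × 5 × 12.5)) = 6.108 in.
A_s = 0.85 f'_c a b / f_y = 0.85 × 5 × 6.108 × 12.5 / 75 = 4.327 in².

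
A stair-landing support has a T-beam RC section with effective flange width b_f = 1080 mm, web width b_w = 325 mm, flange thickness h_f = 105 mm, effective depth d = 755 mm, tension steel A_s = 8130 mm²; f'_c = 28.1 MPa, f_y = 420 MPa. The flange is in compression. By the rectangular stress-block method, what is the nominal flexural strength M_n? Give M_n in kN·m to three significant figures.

M_n ≈ 2330 kN·m

Tension: T = A_s f_y = 8130 × 420 = 3414600 N.
Try a within the flange: a = T/(0.85 f'_c b_f) = 3414600/(0.85 × 28.1 × 1080) = 132.37 mm.
a = 132.37 > h_f = 105 mm: the block extends into the web. Split into flange-overhang and web parts.
C_f = 0.85 f'_c (b_f − b_w) h_f = 0.85 × 28.1 × (1080 − 325) × 105 = 1893483 N.
Remaining web compression depth: a_w = (T − C_f)/(0.85 f'_c b_w) = (3414600 − 1893483)/(0.85 × 28.1 × 325) = 195.95 mm.
M_n = C_f(d − h_f/2) + (T − C_f)(d − a_w/2) = 1893483 × (755 − 52.5) + 1521117 × (755 − 97.975) = 1330.17 + 999.41 = 2329.58 × 10⁶ N·mm.
M_n = 2329.58 kN·m.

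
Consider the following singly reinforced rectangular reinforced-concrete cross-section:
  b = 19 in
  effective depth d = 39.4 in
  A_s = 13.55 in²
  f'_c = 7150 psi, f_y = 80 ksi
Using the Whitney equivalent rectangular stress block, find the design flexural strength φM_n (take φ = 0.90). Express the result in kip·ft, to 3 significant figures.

T = A_s f_y = 13.55 × 80 = 1084 kips.
a = T/(0.85 f'_c b) = 1084/(0.85 × 7.15 × 19) = 9.388 in.
M_n = T(d − a/2) = 1084 × (39.4 − 4.694) = 37621.3 kip·in = 37621.3/12 = 3135.11 kip·ft.
φM_n = 0.90 × 3135.11 = 2821.60 kip·ft.

φM_n ≈ 2820 kip·ft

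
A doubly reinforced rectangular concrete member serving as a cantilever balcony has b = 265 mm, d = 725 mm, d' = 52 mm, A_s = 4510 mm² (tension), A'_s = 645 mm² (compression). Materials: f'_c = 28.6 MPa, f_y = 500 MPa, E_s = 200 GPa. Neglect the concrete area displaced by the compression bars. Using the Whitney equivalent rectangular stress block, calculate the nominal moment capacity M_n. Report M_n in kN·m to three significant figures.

M_n ≈ 1330 kN·m

Assume both tension and compression steel yield.
Net tension couple steel: A_s − A'_s = 3865 mm².
a = (A_s − A'_s) f_y / (0.85 f'_c b) = 1932500/(0.85 × 28.6 × 265) = 299.98 mm.
c = a/β₁ = 299.98/0.846 = 354.59 mm; ε'_s = 0.003(c − d')/c = 0.0026 ≥ f_y/E_s = 0.0025, so compression steel does yield.
M_n = (A_s − A'_s) f_y (d − a/2) + A'_s f_y (d − d') = [1932500 × (725 − 149.99) + 322500 × (725 − 52)] × 10⁻⁶ = 1111.21 + 217.04 = 1328.25 kN·m.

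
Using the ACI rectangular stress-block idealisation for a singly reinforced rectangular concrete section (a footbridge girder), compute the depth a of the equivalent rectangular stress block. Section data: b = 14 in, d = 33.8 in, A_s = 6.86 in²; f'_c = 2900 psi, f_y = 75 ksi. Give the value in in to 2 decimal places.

T = A_s f_y = 6.86 × 75 = 514.5 kips.
a = T/(0.85 f'_c b) = 514.5/(0.85 × 2.9 × 14) = 14.91 in.

a ≈ 14.91 in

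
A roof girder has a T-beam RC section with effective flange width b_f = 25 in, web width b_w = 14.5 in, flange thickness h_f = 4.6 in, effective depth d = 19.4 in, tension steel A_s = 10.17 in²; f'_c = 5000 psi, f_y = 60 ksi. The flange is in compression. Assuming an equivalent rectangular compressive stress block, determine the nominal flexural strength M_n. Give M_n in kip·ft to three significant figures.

M_n ≈ 836 kip·ft

Tension: T = A_s f_y = 10.17 × 60 = 610.2 kips.
Try a within the flange: a = T/(0.85 f'_c b_f) = 610.2/(0.85 × 5 × 25) = 5.743 in.
a = 5.743 > h_f = 4.6 in: the block extends into the web. Split into flange-overhang and web parts.
C_f = 0.85 f'_c (b_f − b_w) h_f = 0.85 × 5 × (25 − 14.5) × 4.6 = 205.3 kips.
Remaining web compression depth: a_w = (T − C_f)/(0.85 f'_c b_w) = (610.2 − 205.3)/(0.85 × 5 × 14.5) = 6.570 in.
M_n = C_f(d − h_f/2) + (T − C_f)(d − a_w/2) = 205.3 × (19.4 − 2.3) + 404.9 × (19.4 − 3.285) = 3510.6 + 6525.0 = 10035.6 kip·in.
M_n = 10035.6/12 = 836.30 kip·ft.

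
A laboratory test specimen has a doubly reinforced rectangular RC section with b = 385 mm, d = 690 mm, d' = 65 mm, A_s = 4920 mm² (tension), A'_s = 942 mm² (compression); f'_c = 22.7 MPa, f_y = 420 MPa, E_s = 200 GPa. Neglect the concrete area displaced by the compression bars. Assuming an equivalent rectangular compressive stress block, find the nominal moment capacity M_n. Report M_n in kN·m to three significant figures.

M_n ≈ 1210 kN·m

Assume both tension and compression steel yield.
Net tension couple steel: A_s − A'_s = 3978 mm².
a = (A_s − A'_s) f_y / (0.85 f'_c b) = 1670760/(0.85 × 22.7 × 385) = 224.91 mm.
c = a/β₁ = 224.91/0.85 = 264.60 mm; ε'_s = 0.003(c − d')/c = 0.0023 ≥ f_y/E_s = 0.0021, so compression steel does yield.
M_n = (A_s − A'_s) f_y (d − a/2) + A'_s f_y (d − d') = [1670760 × (690 − 112.455) + 395640 × (690 − 65)] × 10⁻⁶ = 964.94 + 247.28 = 1212.22 kN·m.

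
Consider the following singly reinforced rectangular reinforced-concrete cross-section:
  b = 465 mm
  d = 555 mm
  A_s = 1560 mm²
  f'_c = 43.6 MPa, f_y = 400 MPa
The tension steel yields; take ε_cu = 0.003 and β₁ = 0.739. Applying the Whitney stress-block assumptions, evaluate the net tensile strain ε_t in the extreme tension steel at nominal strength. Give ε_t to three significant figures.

a = A_s f_y/(0.85 f'_c b) = 36.21 mm.
β₁ = 0.739, so c = a/β₁ = 36.21/0.739 = 49.00 mm.
From the linear strain diagram with ε_cu = 0.003: ε_t = 0.003 (d − c)/c = 0.003 × (555 − 49.00)/49.00 = 0.0310.
Since ε_t ≥ 0.005, the section is tension-controlled.

ε_t ≈ 0.0310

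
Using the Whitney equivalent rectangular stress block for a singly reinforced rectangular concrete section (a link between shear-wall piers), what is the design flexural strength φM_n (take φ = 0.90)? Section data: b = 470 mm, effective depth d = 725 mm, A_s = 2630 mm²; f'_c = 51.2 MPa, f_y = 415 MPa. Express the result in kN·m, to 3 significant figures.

T = A_s f_y = 2630 × 415 = 1091450 N = 1091.45 kN.
From C = T: a = T/(0.85 f'_c b) = 1091450/(0.85 × 51.2 × 470) = 53.36 mm.
M_n = T(d − a/2) = 1091.45 kN × (725 − 26.68) mm = 762.18 kN·m.
φM_n = 0.90 × 762.18 = 685.96 kN·m.

φM_n ≈ 686 kN·m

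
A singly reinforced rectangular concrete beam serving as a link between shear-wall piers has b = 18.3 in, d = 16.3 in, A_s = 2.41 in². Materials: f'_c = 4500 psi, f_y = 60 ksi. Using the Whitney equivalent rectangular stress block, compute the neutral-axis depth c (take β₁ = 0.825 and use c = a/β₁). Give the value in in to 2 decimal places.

c ≈ 2.50 in

T = A_s f_y = 2.41 × 60 = 144.6 kips.
a = T/(0.85 f'_c b) = 144.6/(0.85 × 4.5 × 18.3) = 2.0658 in.
With β₁ = 0.825, c = a/β₁ = 2.0658/0.825 = 2.50 in.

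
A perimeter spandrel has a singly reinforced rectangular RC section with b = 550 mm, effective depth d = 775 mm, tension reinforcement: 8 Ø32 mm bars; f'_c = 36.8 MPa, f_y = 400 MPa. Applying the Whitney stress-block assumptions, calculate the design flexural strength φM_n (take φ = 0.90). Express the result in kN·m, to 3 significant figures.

A_s = 8 × 804 = 6432 mm².
T = A_s f_y = 6432 × 400 = 2572800 N = 2572.8 kN.
From C = T: a = T/(0.85 f'_c b) = 2572800/(0.85 × 36.8 × 550) = 149.55 mm.
M_n = T(d − a/2) = 2572.8 kN × (775 − 74.775) mm = 1801.54 kN·m.
φM_n = 0.90 × 1801.54 = 1621.39 kN·m.

φM_n ≈ 1620 kN·m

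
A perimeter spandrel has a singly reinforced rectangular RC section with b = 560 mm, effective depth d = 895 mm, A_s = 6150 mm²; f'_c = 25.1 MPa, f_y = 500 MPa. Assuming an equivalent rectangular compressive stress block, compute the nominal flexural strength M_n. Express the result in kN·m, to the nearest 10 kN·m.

T = A_s f_y = 6150 × 500 = 3075000 N = 3075 kN.
From C = T: a = T/(0.85 f'_c b) = 3075000/(0.85 × 25.1 × 560) = 257.37 mm.
M_n = T(d − a/2) = 3075 kN × (895 − 128.685) mm = 2356.42 kN·m.

M_n ≈ 2360 kN·m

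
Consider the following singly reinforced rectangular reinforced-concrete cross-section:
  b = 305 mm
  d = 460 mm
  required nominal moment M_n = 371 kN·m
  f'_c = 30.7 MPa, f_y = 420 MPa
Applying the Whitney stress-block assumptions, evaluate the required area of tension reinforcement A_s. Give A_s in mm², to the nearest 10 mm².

With M_n = 0.85 f'_c a b (d − a/2), solve the quadratic for a:
a = d − √(d² − 2M_n/(0.85 f'_c b)) = 460 − √(460² − 2 × 371×10⁶/(0.85 × 30.7 × 305)) = 115.95 mm.
A_s = 0.85 f'_c a b / f_y = 0.85 × 30.7 × 115.95 × 305 / 420 = 2197.2 mm².

A_s ≈ 2200 mm²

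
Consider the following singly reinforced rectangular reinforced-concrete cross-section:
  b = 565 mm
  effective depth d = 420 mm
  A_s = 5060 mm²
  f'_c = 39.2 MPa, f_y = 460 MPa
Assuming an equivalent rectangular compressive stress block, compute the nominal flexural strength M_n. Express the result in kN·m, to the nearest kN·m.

T = A_s f_y = 5060 × 460 = 2327600 N = 2327.6 kN.
From C = T: a = T/(0.85 f'_c b) = 2327600/(0.85 × 39.2 × 565) = 123.64 mm.
M_n = T(d − a/2) = 2327.6 kN × (420 − 61.82) mm = 833.70 kN·m.

M_n ≈ 834 kN·m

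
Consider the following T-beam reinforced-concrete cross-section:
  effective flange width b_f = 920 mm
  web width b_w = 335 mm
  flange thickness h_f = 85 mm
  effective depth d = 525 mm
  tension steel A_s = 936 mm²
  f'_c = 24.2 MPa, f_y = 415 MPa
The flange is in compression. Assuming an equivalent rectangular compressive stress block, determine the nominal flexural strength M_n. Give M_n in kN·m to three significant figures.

Tension: T = A_s f_y = 936 × 415 = 388440 N.
Try a within the flange: a = T/(0.85 f'_c b_f) = 388440/(0.85 × 24.2 × 920) = 20.53 mm.
Since a = 20.53 ≤ h_f = 85 mm, the stress block lies entirely in the flange; analyse as a rectangular beam of width b_f.
M_n = T(d − a/2) = 388440 × (525 − 10.265) = 199.94 × 10⁶ N·mm.
M_n = 199.94 kN·m.

M_n ≈ 200 kN·m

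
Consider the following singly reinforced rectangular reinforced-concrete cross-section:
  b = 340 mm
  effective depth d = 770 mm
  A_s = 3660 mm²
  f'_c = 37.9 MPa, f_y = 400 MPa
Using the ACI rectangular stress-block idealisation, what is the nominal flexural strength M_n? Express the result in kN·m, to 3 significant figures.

M_n ≈ 1030 kN·m

T = A_s f_y = 3660 × 400 = 1464000 N = 1464 kN.
From C = T: a = T/(0.85 f'_c b) = 1464000/(0.85 × 37.9 × 340) = 133.66 mm.
M_n = T(d − a/2) = 1464 kN × (770 − 66.83) mm = 1029.44 kN·m.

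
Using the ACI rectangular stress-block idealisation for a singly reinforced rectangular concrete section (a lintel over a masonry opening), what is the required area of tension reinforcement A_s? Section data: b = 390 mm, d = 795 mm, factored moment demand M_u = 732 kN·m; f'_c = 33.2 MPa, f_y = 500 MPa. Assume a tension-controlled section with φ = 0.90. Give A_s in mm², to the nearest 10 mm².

M_n = M_u/φ = 732/0.90 = 813.333 kN·m.
With M_n = 0.85 f'_c a b (d − a/2), solve the quadratic for a:
a = d − √(d² − 2M_n/(0.85 f'_c b)) = 795 − √(795² − 2 × 813.333×10⁶/(0.85 × 33.2 × 390)) = 99.14 mm.
A_s = 0.85 f'_c a b / f_y = 0.85 × 33.2 × 99.14 × 390 / 500 = 2182.2 mm².

A_s ≈ 2180 mm²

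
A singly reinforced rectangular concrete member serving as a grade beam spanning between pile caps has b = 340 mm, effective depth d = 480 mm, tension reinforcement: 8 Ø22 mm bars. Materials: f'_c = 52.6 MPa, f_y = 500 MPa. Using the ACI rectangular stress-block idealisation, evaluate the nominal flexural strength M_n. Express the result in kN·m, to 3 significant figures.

M_n ≈ 654 kN·m

A_s = 8 × 380 = 3040 mm².
T = A_s f_y = 3040 × 500 = 1520000 N = 1520 kN.
From C = T: a = T/(0.85 f'_c b) = 1520000/(0.85 × 52.6 × 340) = 99.99 mm.
M_n = T(d − a/2) = 1520 kN × (480 − 49.995) mm = 653.61 kN·m.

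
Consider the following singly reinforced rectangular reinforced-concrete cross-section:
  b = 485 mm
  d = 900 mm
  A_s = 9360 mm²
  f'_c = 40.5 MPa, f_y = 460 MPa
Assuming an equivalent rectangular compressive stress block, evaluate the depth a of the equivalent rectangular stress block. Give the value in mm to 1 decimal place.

a ≈ 257.9 mm

T = A_s f_y = 9360 × 460 = 4305600 N = 4305.6 kN.
Setting C = 0.85 f'_c a b equal to T: a = 4305600/(0.85 × 40.5 × 485) = 257.9 mm.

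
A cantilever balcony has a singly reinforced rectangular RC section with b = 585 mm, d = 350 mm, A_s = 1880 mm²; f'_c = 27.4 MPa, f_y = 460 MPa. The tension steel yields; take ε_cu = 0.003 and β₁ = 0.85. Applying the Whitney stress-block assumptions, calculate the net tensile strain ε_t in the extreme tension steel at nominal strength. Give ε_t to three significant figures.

ε_t ≈ 0.0111

a = A_s f_y/(0.85 f'_c b) = 63.47 mm.
β₁ = 0.85, so c = a/β₁ = 63.47/0.85 = 74.67 mm.
From the linear strain diagram with ε_cu = 0.003: ε_t = 0.003 (d − c)/c = 0.003 × (350 − 74.67)/74.67 = 0.0111.
Since ε_t ≥ 0.005, the section is tension-controlled.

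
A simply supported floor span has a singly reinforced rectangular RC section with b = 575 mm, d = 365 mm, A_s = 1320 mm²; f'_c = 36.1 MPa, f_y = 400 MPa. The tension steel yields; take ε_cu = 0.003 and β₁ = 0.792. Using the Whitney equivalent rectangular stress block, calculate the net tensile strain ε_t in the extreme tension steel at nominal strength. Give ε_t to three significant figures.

ε_t ≈ 0.0260

a = A_s f_y/(0.85 f'_c b) = 29.93 mm.
β₁ = 0.792, so c = a/β₁ = 29.93/0.792 = 37.79 mm.
From the linear strain diagram with ε_cu = 0.003: ε_t = 0.003 (d − c)/c = 0.003 × (365 − 37.79)/37.79 = 0.0260.
Since ε_t ≥ 0.005, the section is tension-controlled.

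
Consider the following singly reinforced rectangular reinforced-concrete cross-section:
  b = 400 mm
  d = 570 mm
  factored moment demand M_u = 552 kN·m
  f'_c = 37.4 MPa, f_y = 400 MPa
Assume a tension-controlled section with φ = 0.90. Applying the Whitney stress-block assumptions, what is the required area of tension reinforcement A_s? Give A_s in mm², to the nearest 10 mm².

A_s ≈ 2930 mm²

M_n = M_u/φ = 552/0.90 = 613.333 kN·m.
With M_n = 0.85 f'_c a b (d − a/2), solve the quadratic for a:
a = d − √(d² − 2M_n/(0.85 f'_c b)) = 570 − √(570² − 2 × 613.333×10⁶/(0.85 × 37.4 × 400)) = 92.05 mm.
A_s = 0.85 f'_c a b / f_y = 0.85 × 37.4 × 92.05 × 400 / 400 = 2926.3 mm².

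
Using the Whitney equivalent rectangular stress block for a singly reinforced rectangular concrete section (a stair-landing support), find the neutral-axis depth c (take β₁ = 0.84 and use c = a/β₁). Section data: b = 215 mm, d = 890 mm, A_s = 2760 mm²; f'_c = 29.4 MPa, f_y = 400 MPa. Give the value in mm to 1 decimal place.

c ≈ 244.6 mm

T = A_s f_y = 2760 × 400 = 1104000 N = 1104 kN.
Setting C = 0.85 f'_c a b equal to T: a = 1104000/(0.85 × 29.4 × 215) = 205.478 mm.
With β₁ = 0.84, c = a/β₁ = 205.478/0.84 = 244.6 mm.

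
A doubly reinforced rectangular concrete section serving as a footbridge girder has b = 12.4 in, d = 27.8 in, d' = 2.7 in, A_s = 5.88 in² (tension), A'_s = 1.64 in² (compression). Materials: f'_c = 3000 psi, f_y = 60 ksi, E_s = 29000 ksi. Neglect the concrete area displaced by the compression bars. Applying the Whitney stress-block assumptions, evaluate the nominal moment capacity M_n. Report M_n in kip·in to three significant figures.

Assume both steels yield.
a = (A_s − A'_s) f_y/(0.85 f'_c b) = (5.88 − 1.64) × 60/(0.85 × 3 × 12.4) = 8.046 in.
c = a/β₁ = 8.046/0.85 = 9.466 in; ε'_s = 0.003(c − d')/c = 0.0021 ≥ ε_y = 0.0021, so the compression steel yields.
M_n = (A_s − A'_s) f_y (d − a/2) + A'_s f_y (d − d') = 254.4 × (27.8 − 4.023) + 98.4 × (27.8 − 2.7) = 6048.9 + 2469.8 = 8518.7 kip·in.

M_n ≈ 8520 kip·in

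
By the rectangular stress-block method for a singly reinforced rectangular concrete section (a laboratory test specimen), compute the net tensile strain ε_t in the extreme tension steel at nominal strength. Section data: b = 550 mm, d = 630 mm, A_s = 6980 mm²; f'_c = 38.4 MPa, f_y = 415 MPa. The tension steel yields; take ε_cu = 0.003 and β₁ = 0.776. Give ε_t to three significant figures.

a = A_s f_y/(0.85 f'_c b) = 161.36 mm.
β₁ = 0.776, so c = a/β₁ = 161.36/0.776 = 207.94 mm.
From the linear strain diagram with ε_cu = 0.003: ε_t = 0.003 (d − c)/c = 0.003 × (630 − 207.94)/207.94 = 0.00609.
Since ε_t ≥ 0.005, the section is tension-controlled.

ε_t ≈ 0.00609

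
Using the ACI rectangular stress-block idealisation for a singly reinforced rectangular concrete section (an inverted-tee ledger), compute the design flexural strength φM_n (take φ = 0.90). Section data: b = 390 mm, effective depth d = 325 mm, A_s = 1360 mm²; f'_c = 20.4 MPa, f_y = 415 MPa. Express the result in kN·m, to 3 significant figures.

φM_n ≈ 144 kN·m

T = A_s f_y = 1360 × 415 = 564400 N = 564.4 kN.
From C = T: a = T/(0.85 f'_c b) = 564400/(0.85 × 20.4 × 390) = 83.46 mm.
M_n = T(d − a/2) = 564.4 kN × (325 − 41.73) mm = 159.88 kN·m.
φM_n = 0.90 × 159.88 = 143.89 kN·m.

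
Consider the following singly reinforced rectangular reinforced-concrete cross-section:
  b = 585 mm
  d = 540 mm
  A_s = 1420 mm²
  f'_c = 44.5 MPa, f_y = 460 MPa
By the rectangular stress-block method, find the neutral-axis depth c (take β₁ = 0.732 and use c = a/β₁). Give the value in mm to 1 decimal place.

T = A_s f_y = 1420 × 460 = 653200 N = 653.2 kN.
Setting C = 0.85 f'_c a b equal to T: a = 653200/(0.85 × 44.5 × 585) = 29.520 mm.
With β₁ = 0.732, c = a/β₁ = 29.520/0.732 = 40.3 mm.

c ≈ 40.3 mm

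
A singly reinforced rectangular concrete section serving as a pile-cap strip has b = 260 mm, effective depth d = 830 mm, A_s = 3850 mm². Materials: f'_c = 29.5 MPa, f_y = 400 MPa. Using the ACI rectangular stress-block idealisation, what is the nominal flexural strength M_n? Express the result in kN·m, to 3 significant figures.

T = A_s f_y = 3850 × 400 = 1540000 N = 1540 kN.
From C = T: a = T/(0.85 f'_c b) = 1540000/(0.85 × 29.5 × 260) = 236.21 mm.
M_n = T(d − a/2) = 1540 kN × (830 − 118.105) mm = 1096.32 kN·m.

M_n ≈ 1100 kN·m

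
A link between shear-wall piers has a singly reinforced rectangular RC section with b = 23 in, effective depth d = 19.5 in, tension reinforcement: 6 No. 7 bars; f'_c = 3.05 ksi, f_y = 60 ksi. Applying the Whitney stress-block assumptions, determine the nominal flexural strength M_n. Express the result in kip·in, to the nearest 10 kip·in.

M_n ≈ 3820 kip·in

A_s = 6 × 0.6 = 3.6 in².
T = A_s f_y = 3.6 × 60 = 216 kips.
a = T/(0.85 f'_c b) = 216/(0.85 × 3.05 × 23) = 3.622 in.
M_n = T(d − a/2) = 216 × (19.5 − 1.811) = 3820.8 kip·in.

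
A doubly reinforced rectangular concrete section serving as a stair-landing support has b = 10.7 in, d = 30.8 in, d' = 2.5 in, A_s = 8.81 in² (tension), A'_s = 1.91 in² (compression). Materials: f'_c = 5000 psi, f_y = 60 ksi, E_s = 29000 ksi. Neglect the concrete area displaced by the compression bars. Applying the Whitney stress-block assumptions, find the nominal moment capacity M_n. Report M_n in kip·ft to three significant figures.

Assume both steels yield.
a = (A_s − A'_s) f_y/(0.85 f'_c b) = (8.81 − 1.91) × 60/(0.85 × 5 × 10.7) = 9.104 in.
c = a/β₁ = 9.104/0.8 = 11.380 in; ε'_s = 0.003(c − d')/c = 0.0023 ≥ ε_y = 0.0021, so the compression steel yields.
M_n = (A_s − A'_s) f_y (d − a/2) + A'_s f_y (d − d') = 414 × (30.8 − 4.552) + 114.6 × (30.8 − 2.5) = 10866.7 + 3243.2 = 14109.9 kip·in = 14109.9/12 = 1175.83 kip·ft.

M_n ≈ 1180 kip·ft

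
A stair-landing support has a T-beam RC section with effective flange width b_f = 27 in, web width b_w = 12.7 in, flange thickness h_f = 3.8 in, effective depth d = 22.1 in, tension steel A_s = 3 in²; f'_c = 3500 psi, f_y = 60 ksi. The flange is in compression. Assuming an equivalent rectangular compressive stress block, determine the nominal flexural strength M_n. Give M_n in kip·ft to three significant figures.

M_n ≈ 315 kip·ft

Tension: T = A_s f_y = 3 × 60 = 180 kips.
Try a within the flange: a = T/(0.85 f'_c b_f) = 180/(0.85 × 3.5 × 27) = 2.241 in.
Since a = 2.241 ≤ h_f = 3.8 in, the stress block lies entirely in the flange; analyse as a rectangular beam of width b_f.
M_n = T(d − a/2) = 180 × (22.1 − 1.1205) = 3776.3 kip·in.
M_n = 3776.3/12 = 314.69 kip·ft.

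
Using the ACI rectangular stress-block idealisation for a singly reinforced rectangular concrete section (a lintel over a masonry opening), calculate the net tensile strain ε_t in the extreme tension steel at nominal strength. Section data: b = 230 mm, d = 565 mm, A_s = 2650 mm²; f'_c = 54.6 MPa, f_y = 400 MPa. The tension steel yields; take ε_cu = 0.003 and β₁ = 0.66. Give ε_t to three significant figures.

a = A_s f_y/(0.85 f'_c b) = 99.30 mm.
β₁ = 0.66, so c = a/β₁ = 99.30/0.66 = 150.45 mm.
From the linear strain diagram with ε_cu = 0.003: ε_t = 0.003 (d − c)/c = 0.003 × (565 − 150.45)/150.45 = 0.00827.
Since ε_t ≥ 0.005, the section is tension-controlled.

ε_t ≈ 0.00827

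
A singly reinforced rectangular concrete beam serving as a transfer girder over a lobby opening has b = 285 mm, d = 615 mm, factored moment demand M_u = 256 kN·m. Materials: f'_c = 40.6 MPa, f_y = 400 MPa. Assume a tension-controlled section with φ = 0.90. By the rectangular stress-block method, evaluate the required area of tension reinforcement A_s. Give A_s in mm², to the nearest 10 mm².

A_s ≈ 1200 mm²

M_n = M_u/φ = 256/0.90 = 284.444 kN·m.
With M_n = 0.85 f'_c a b (d − a/2), solve the quadratic for a:
a = d − √(d² − 2M_n/(0.85 f'_c b)) = 615 − √(615² − 2 × 284.444×10⁶/(0.85 × 40.6 × 285)) = 48.98 mm.
A_s = 0.85 f'_c a b / f_y = 0.85 × 40.6 × 48.98 × 285 / 400 = 1204.3 mm².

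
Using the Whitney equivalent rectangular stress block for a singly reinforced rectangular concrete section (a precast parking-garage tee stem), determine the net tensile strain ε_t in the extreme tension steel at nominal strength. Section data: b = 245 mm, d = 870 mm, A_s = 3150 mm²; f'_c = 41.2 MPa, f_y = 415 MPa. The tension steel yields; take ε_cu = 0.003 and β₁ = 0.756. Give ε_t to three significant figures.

ε_t ≈ 0.00995

a = A_s f_y/(0.85 f'_c b) = 152.36 mm.
β₁ = 0.756, so c = a/β₁ = 152.36/0.756 = 201.53 mm.
From the linear strain diagram with ε_cu = 0.003: ε_t = 0.003 (d − c)/c = 0.003 × (870 − 201.53)/201.53 = 0.00995.
Since ε_t ≥ 0.005, the section is tension-controlled.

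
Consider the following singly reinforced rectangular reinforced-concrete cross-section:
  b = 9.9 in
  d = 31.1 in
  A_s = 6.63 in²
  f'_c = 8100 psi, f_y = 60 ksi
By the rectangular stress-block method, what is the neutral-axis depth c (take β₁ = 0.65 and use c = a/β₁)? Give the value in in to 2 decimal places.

c ≈ 8.98 in

T = A_s f_y = 6.63 × 60 = 397.8 kips.
a = T/(0.85 f'_c b) = 397.8/(0.85 × 8.1 × 9.9) = 5.8361 in.
With β₁ = 0.65, c = a/β₁ = 5.8361/0.65 = 8.98 in.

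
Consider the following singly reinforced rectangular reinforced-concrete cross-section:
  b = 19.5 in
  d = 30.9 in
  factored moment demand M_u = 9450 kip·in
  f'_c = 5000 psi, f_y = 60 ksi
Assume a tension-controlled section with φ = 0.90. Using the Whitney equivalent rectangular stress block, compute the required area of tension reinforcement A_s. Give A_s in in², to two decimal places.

M_n = M_u/φ = 9450/0.90 = 10500 kip·in.
From M_n = 0.85 f'_c a b (d − a/2):
a = d − √(d² − 2M_n/(0.85 f'_c b)) = 30.9 − √(30.9² − 2 × 10500/(0.85 × 5 × 19.5)) = 4.416 in.
A_s = 0.85 f'_c a b / f_y = 0.85 × 5 × 4.416 × 19.5 / 60 = 6.100 in².

A_s ≈ 6.10 in²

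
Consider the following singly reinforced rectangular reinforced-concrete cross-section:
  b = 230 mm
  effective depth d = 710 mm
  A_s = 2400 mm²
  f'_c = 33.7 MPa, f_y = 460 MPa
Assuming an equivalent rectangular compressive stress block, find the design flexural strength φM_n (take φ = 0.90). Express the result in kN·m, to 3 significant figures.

T = A_s f_y = 2400 × 460 = 1104000 N = 1104 kN.
From C = T: a = T/(0.85 f'_c b) = 1104000/(0.85 × 33.7 × 230) = 167.57 mm.
M_n = T(d − a/2) = 1104 kN × (710 − 83.785) mm = 691.34 kN·m.
φM_n = 0.90 × 691.34 = 622.21 kN·m.

φM_n ≈ 622 kN·m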